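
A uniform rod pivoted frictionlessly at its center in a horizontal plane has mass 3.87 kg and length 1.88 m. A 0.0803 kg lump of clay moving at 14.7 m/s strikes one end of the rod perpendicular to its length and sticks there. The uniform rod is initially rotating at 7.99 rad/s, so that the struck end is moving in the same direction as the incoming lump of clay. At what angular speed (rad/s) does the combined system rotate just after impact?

|ω_f| ≈ 8.44 rad/s

The axle reaction passes through the pivot and exerts no torque about it; angular momentum about the pivot is conserved through the impact.
I_p = (1/12)(3.87)(1.88)² = 1.140 kg·m². Taking the sense of the lump of clay's angular momentum as positive, L_{lump} = m v R = (0.0803)(14.7)(1.88/2) = 1.110 kg·m²/s.
L_i = +I_p ω_p + m v R = +(1.140)(7.99) + 1.110 = 10.22 kg·m²/s.
After sticking, I_f = I_p + m R² = 1.140 + (0.0803)(1.88/2)² = 1.211 kg·m².
ω_f = L_i / I_f = 10.22 / 1.211 = 8.438 rad/s.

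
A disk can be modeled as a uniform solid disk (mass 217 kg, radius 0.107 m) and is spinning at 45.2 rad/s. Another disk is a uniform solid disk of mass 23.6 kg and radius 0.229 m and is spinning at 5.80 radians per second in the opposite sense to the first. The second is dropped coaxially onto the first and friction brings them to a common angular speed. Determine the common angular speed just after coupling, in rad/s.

The coupling torques are internal; angular momentum about the shared axis is conserved.
Moments of inertia: I_A = ½(217)(0.107)² = 1.242 kg·m²; I_B = ½(23.6)(0.229)² = 0.6188 kg·m².
Taking A's sense as positive: L = (1.242)(45.2) − (0.6188)(5.80) = 52.56 kg·m²·rad/s.
Combined I = 1.242 + 0.6188 = 1.861 kg·m².
ω_f = L / I = 52.56 / 1.861 = 28.24 rad/s.

|ω_f| ≈ 28.2 rad/s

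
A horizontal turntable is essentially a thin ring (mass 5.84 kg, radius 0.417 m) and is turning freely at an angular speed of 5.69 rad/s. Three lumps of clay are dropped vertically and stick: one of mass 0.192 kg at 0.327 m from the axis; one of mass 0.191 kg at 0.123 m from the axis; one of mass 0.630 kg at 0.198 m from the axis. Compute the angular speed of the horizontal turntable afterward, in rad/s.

ω_f ≈ 5.43 rad/s

The added mass arrives with no angular momentum about the axis, and any external torque about the axis is negligible, so the system's angular momentum is conserved.
I_p = (5.84)(0.417)² = 1.016 kg·m².
Added inertia Σmr² = (0.192)(0.327)² + (0.191)(0.123)² + (0.630)(0.198)² = 0.04812 kg·m²; I_f = 1.016 + 0.04812 = 1.064 kg·m².
ω_f = I_p ω_i / I_f = (1.016)(5.69) / 1.064 = 5.433 rad/s.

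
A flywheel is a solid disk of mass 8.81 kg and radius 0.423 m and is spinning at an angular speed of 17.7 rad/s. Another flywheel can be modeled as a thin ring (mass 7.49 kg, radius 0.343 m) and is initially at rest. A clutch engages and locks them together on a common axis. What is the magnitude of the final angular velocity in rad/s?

|ω_f| ≈ 8.36 rad/s

The coupling torques are internal; angular momentum about the shared axis is conserved.
Moments of inertia: I_A = ½(8.81)(0.423)² = 0.7882 kg·m²; I_B = (7.49)(0.343)² = 0.8812 kg·m².
Taking A's sense as positive: L = (0.7882)(17.7) = 13.95 kg·m²·rad/s.
Combined I = 0.7882 + 0.8812 = 1.669 kg·m².
ω_f = L / I = 13.95 / 1.669 = 8.357 rad/s.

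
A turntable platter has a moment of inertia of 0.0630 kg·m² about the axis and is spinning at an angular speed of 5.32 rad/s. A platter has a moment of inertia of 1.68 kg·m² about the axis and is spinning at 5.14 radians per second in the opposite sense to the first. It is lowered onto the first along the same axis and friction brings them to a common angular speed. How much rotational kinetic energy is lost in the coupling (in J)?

ΔKE lost ≈ 3.32 J

The coupling torques are internal; angular momentum about the shared axis is conserved.
Taking A's sense as positive: L = (0.06300)(5.32) − (1.680)(5.14) = -8.300 kg·m²·rad/s.
Combined I = 0.06300 + 1.680 = 1.743 kg·m².
ω_f = L / I = -8.300 / 1.743 = -4.762 rad/s.
KE_i = ½ΣIω² = 23.08 J; KE_f = ½(1.743)(4.762)² = 19.76 J.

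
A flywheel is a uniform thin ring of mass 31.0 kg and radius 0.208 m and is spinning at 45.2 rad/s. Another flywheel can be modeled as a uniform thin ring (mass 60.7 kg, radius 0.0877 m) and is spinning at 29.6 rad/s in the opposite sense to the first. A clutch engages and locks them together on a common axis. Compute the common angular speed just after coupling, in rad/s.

No external torque acts about the common axis, so total angular momentum is conserved.
Moments of inertia: I_A = (31.0)(0.208)² = 1.341 kg·m²; I_B = (60.7)(0.0877)² = 0.4669 kg·m².
Taking A's sense as positive: L = (1.341)(45.2) − (0.4669)(29.6) = 46.80 kg·m²·rad/s.
Combined I = 1.341 + 0.4669 = 1.808 kg·m².
ω_f = L / I = 46.80 / 1.808 = 25.89 rad/s.

|ω_f| ≈ 25.9 rad/s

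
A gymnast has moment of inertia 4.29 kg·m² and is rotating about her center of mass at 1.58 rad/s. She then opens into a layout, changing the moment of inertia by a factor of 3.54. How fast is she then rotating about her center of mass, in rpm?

Angular momentum about the spin axis is conserved since the torque about it is zero.
I₂ = 3.54 × 4.29 = 15.19 kg·m².
ω₂ = I₁ω₁ / I₂ = (4.290)(1.58 rad/s) / (15.19) = 0.4463 rad/s = 4.262 rpm.

ω₂ ≈ 4.26 rpm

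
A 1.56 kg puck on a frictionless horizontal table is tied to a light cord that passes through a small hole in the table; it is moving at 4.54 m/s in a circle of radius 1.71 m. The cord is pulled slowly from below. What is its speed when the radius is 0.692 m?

Central (radial) force ⇒ zero torque about the center ⇒ m v r is constant.
v₂ = v₁ r₁ / r₂ = (4.54)(1.71) / (0.692) = 11.22 m/s.

v₂ ≈ 11.2 m/s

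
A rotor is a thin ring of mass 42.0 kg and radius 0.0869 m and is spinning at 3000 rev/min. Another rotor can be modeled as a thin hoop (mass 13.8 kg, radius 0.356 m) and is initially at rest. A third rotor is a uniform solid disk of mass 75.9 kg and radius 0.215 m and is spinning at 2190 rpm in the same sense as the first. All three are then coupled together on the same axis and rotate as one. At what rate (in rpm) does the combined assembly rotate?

|ω_f| ≈ 1250 rpm

The coupling torques are internal; angular momentum about the shared axis is conserved.
Moments of inertia: I_A = (42.0)(0.0869)² = 0.3172 kg·m²; I_B = (13.8)(0.356)² = 1.749 kg·m²; I_C = ½(75.9)(0.215)² = 1.754 kg·m².
Taking A's sense as positive: L = (0.3172)(3000) + (1.754)(2190) = 4793 kg·m²·rpm.
Combined I = 0.3172 + 1.749 + 1.754 = 3.820 kg·m².
ω_f = L / I = 4793 / 3.820 = 1255 rpm.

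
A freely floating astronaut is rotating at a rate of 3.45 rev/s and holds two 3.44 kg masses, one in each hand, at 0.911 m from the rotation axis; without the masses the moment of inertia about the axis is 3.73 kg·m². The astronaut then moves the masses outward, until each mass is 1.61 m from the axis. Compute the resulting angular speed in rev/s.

ω₂ ≈ 1.51 rev/s

With no external torque about the axis, L is conserved: I₁ω₁ = I₂ω₂.
I₁ = 3.73 + 2(3.44)(0.911)² = 9.440 kg·m²; I₂ = 3.73 + 2(3.44)(1.61)² = 21.56 kg·m².
ω₂ = I₁ω₁ / I₂ = (9.440)(3.45 rev/s) / (21.56) = 1.510 rev/s.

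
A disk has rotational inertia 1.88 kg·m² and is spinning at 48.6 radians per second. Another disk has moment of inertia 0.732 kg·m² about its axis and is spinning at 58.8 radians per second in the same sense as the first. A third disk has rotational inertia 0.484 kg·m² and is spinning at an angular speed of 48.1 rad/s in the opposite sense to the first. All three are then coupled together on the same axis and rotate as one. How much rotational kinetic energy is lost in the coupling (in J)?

ΔKE lost ≈ 2050 J

No external torque acts about the common axis, so total angular momentum is conserved.
Taking A's sense as positive: L = (1.880)(48.6) + (0.7320)(58.8) − (0.4840)(48.1) = 111.1 kg·m²·rad/s.
Combined I = 1.880 + 0.7320 + 0.4840 = 3.096 kg·m².
ω_f = L / I = 111.1 / 3.096 = 35.89 rad/s.
KE_i = ½ΣIω² = 4046 J; KE_f = ½(3.096)(35.89)² = 1994 J.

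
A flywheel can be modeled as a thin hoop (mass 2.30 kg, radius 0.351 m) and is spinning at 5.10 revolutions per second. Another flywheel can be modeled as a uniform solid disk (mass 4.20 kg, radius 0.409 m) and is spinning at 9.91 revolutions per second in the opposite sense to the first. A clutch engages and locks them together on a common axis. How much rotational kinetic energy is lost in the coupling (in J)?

ΔKE lost ≈ 698 J

No external torque acts about the common axis, so total angular momentum is conserved.
Moments of inertia: I_A = (2.30)(0.351)² = 0.2834 kg·m²; I_B = ½(4.20)(0.409)² = 0.3513 kg·m².
Taking A's sense as positive: L = (0.2834)(5.10) − (0.3513)(9.91) = -2.036 kg·m²·rev/s.
Combined I = 0.2834 + 0.3513 = 0.6347 kg·m².
ω_f = L / I = -2.036 / 0.6347 = -3.208 rev/s.
KE_i = ½ΣIω² = 826.5 J; KE_f = ½(0.6347)(20.16)² = 128.9 J.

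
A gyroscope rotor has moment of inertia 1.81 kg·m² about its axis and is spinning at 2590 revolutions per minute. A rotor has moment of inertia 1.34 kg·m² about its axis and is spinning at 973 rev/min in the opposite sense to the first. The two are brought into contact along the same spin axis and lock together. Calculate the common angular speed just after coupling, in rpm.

No external torque acts about the common axis, so total angular momentum is conserved.
Taking A's sense as positive: L = (1.810)(2590) − (1.340)(973) = 3384 kg·m²·rpm.
Combined I = 1.810 + 1.340 = 3.150 kg·m².
ω_f = L / I = 3384 / 3.150 = 1074 rpm.

|ω_f| ≈ 1070 rpm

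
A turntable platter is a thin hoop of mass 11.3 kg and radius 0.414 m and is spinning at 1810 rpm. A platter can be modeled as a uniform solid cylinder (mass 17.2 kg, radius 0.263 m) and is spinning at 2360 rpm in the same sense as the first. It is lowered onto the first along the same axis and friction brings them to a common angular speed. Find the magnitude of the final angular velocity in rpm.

The coupling torques are internal; angular momentum about the shared axis is conserved.
Moments of inertia: I_A = (11.3)(0.414)² = 1.937 kg·m²; I_B = ½(17.2)(0.263)² = 0.5949 kg·m².
Taking A's sense as positive: L = (1.937)(1810) + (0.5949)(2360) = 4909 kg·m²·rpm.
Combined I = 1.937 + 0.5949 = 2.532 kg·m².
ω_f = L / I = 4909 / 2.532 = 1939 rpm.

|ω_f| ≈ 1940 rpm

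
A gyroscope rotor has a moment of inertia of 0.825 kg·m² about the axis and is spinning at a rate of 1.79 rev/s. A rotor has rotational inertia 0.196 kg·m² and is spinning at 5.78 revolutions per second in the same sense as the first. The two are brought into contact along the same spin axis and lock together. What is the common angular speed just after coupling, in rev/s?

|ω_f| ≈ 2.56 rev/s

The coupling torques are internal; angular momentum about the shared axis is conserved.
Taking A's sense as positive: L = (0.8250)(1.79) + (0.1960)(5.78) = 2.610 kg·m²·rev/s.
Combined I = 0.8250 + 0.1960 = 1.021 kg·m².
ω_f = L / I = 2.610 / 1.021 = 2.556 rev/s.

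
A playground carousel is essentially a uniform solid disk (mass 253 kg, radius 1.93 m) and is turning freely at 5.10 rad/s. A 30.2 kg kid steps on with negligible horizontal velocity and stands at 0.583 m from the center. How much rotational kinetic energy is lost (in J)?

No external torque acts about the center; L_before = L_after.
I_p = ½(253)(1.93)² = 471.2 kg·m².
Added inertia Σmr² = (30.2)(0.583)² = 10.26 kg·m²; I_f = 471.2 + 10.26 = 481.5 kg·m².
ω_f = I_p ω_i / I_f = (471.2)(5.10) / 481.5 = 4.991 rad/s.
KE_i = ½(471.2)(5.100 rad/s)² = 6128 J; KE_f = ½(481.5)(4.991)² = 5997 J.

energy lost ≈ 131 J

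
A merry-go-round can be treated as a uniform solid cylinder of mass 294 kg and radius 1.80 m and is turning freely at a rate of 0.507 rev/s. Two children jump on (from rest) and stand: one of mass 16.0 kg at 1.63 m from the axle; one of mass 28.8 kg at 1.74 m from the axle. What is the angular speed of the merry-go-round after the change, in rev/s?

ω_f ≈ 0.398 rev/s

No external torque acts about the axle; L_before = L_after.
I_p = ½(294)(1.80)² = 476.3 kg·m².
Added inertia Σmr² = (16.0)(1.63)² + (28.8)(1.74)² = 129.7 kg·m²; I_f = 476.3 + 129.7 = 606.0 kg·m².
ω_f = I_p ω_i / I_f = (476.3)(0.507) / 606.0 = 0.3985 rev/s.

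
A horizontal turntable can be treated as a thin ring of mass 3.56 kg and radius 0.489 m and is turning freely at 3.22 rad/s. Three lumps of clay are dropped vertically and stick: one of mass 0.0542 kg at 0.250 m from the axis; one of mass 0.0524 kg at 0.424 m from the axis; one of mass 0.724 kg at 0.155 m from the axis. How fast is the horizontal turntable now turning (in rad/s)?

ω_f ≈ 3.11 rad/s

The added mass arrives with no angular momentum about the axis, and any external torque about the axis is negligible, so the system's angular momentum is conserved.
I_p = (3.56)(0.489)² = 0.8513 kg·m².
Added inertia Σmr² = (0.0542)(0.250)² + (0.0524)(0.424)² + (0.724)(0.155)² = 0.03020 kg·m²; I_f = 0.8513 + 0.03020 = 0.8815 kg·m².
ω_f = I_p ω_i / I_f = (0.8513)(3.22) / 0.8815 = 3.110 rad/s.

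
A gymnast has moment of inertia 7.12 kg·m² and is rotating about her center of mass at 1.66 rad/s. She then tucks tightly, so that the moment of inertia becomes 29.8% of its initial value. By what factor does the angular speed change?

ω₂/ω₁ ≈ 3.36

Angular momentum about the spin axis is conserved since the torque about it is zero.
I₂ = 0.298 × 7.12 = 2.122 kg·m².
ω₂/ω₁ = I₁/I₂ = 7.120 / 2.122 = 3.356.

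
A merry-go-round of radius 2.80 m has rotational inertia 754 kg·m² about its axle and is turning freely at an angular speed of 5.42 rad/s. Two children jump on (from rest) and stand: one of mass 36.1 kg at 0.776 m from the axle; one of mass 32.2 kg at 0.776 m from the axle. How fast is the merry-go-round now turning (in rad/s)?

No external torque acts about the axle; L_before = L_after.
Added inertia Σmr² = (36.1)(0.776)² + (32.2)(0.776)² = 41.13 kg·m²; I_f = 754.0 + 41.13 = 795.1 kg·m².
ω_f = I_p ω_i / I_f = (754.0)(5.42) / 795.1 = 5.140 rad/s.

ω_f ≈ 5.14 rad/s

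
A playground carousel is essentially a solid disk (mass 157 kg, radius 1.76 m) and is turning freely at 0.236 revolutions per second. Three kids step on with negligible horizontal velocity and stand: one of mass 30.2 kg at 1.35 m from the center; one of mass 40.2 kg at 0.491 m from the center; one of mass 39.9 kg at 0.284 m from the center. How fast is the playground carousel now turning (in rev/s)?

ω_f ≈ 0.184 rev/s

No external torque acts about the center; L_before = L_after.
I_p = ½(157)(1.76)² = 243.2 kg·m².
Added inertia Σmr² = (30.2)(1.35)² + (40.2)(0.491)² + (39.9)(0.284)² = 67.95 kg·m²; I_f = 243.2 + 67.95 = 311.1 kg·m².
ω_f = I_p ω_i / I_f = (243.2)(0.236) / 311.1 = 0.1845 rev/s.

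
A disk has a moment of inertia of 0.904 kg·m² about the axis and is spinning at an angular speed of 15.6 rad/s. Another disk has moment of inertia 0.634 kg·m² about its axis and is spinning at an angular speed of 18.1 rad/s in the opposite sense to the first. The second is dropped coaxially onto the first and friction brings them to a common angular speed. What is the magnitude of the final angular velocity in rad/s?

|ω_f| ≈ 1.71 rad/s

No external torque acts about the common axis, so total angular momentum is conserved.
Taking A's sense as positive: L = (0.9040)(15.6) − (0.6340)(18.1) = 2.627 kg·m²·rad/s.
Combined I = 0.9040 + 0.6340 = 1.538 kg·m².
ω_f = L / I = 2.627 / 1.538 = 1.708 rad/s.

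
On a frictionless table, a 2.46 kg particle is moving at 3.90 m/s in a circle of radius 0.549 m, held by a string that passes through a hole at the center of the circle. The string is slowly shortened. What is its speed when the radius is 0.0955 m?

v₂ ≈ 22.4 m/s

Central (radial) force ⇒ zero torque about the center ⇒ m v r is constant.
v₂ = v₁ r₁ / r₂ = (3.90)(0.549) / (0.0955) = 22.42 m/s.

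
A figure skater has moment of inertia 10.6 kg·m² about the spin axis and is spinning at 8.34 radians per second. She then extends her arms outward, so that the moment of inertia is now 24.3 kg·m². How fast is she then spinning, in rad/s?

Angular momentum about the spin axis is conserved since the torque about it is zero.
ω₂ = I₁ω₁ / I₂ = (10.60)(8.34 rad/s) / (24.30) = 3.638 rad/s.

ω₂ ≈ 3.64 rad/s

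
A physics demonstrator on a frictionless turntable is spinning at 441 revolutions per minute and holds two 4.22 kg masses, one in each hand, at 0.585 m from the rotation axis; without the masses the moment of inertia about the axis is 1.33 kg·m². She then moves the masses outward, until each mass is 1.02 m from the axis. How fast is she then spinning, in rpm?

Angular momentum about the spin axis is conserved since the torque about it is zero.
I₁ = 1.33 + 2(4.22)(0.585)² = 4.218 kg·m²; I₂ = 1.33 + 2(4.22)(1.02)² = 10.11 kg·m².
ω₂ = I₁ω₁ / I₂ = (4.218)(441 rpm) / (10.11) = 184.0 rpm.

ω₂ ≈ 184 rpm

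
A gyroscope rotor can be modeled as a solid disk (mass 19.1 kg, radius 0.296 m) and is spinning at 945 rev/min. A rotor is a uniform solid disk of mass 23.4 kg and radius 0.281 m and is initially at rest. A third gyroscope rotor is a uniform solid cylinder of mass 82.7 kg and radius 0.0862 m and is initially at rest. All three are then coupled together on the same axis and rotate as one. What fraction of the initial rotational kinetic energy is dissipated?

fraction ≈ 0.595

No external torque acts about the common axis, so total angular momentum is conserved.
Moments of inertia: I_A = ½(19.1)(0.296)² = 0.8367 kg·m²; I_B = ½(23.4)(0.281)² = 0.9238 kg·m²; I_C = ½(82.7)(0.0862)² = 0.3072 kg·m².
Taking A's sense as positive: L = (0.8367)(945) = 790.7 kg·m²·rpm.
Combined I = 0.8367 + 0.9238 + 0.3072 = 2.068 kg·m².
ω_f = L / I = 790.7 / 2.068 = 382.4 rpm.
KE_i = ½ΣIω² = 4097 J; KE_f = ½(2.068)(40.04)² = 1658 J.
Fraction dissipated = (KE_i − KE_f)/KE_i = 0.5954.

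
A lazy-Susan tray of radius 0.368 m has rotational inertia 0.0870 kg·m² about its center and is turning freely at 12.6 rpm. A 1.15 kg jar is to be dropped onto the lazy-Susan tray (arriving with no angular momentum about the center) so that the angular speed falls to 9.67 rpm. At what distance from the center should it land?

No external torque acts about the center; L_before = L_after.
I_p ω_i = (I_p + m r²) ω_f ⇒ m r² = I_p(ω_i/ω_f − 1) = 0.08700(12.6/9.67 − 1) = 0.02636 kg·m².
r = √(0.02636/1.15) = 0.1514 m.

r ≈ 0.151 m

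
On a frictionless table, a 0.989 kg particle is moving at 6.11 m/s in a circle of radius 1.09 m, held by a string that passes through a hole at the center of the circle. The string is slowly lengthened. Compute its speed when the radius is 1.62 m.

The only horizontal force on the mass is along the cord (radial), so it exerts no torque about the hole and angular momentum m v r is conserved.
v₂ = v₁ r₁ / r₂ = (6.11)(1.09) / (1.62) = 4.111 m/s.

v₂ ≈ 4.11 m/s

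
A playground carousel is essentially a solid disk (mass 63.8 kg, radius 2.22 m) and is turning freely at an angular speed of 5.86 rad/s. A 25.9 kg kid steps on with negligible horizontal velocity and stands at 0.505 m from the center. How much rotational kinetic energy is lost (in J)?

energy lost ≈ 109 J

No external torque acts about the center; L_before = L_after.
I_p = ½(63.8)(2.22)² = 157.2 kg·m².
Added inertia Σmr² = (25.9)(0.505)² = 6.605 kg·m²; I_f = 157.2 + 6.605 = 163.8 kg·m².
ω_f = I_p ω_i / I_f = (157.2)(5.86) / 163.8 = 5.624 rad/s.
KE_i = ½(157.2)(5.860 rad/s)² = 2699 J; KE_f = ½(163.8)(5.624)² = 2591 J.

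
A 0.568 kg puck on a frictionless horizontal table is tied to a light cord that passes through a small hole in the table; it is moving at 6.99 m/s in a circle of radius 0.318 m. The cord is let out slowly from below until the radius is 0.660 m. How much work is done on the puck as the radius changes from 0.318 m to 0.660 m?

The only horizontal force on the mass is along the cord (radial), so it exerts no torque about the hole and angular momentum m v r is conserved.
v₂ = v₁ r₁ / r₂ = (6.99)(0.318) / (0.660) = 3.368 m/s.
W = ΔKE = ½m(v₂² − v₁²) = -10.65 J.

W ≈ -10.7 J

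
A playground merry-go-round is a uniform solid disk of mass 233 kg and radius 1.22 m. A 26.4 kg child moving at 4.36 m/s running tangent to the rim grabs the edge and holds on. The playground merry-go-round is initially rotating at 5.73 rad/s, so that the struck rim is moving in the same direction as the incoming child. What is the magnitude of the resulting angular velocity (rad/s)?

About the axle the impulsive forces during the collision are internal, so angular momentum about that axis is conserved.
I_p = ½(233)(1.22)² = 173.4 kg·m². Taking the sense of the child's angular momentum as positive, L_{child} = m v R = (26.4)(4.36)(1.22) = 140.4 kg·m²/s.
L_i = +I_p ω_p + m v R = +(173.4)(5.73) + 140.4 = 1134 kg·m²/s.
After sticking, I_f = I_p + m R² = 173.4 + (26.4)(1.22)² = 212.7 kg·m².
ω_f = L_i / I_f = 1134 / 212.7 = 5.332 rad/s.

|ω_f| ≈ 5.33 rad/s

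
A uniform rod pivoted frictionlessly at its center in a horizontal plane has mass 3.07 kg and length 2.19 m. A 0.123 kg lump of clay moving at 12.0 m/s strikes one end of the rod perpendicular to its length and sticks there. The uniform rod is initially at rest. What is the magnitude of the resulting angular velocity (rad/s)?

The axle reaction passes through the pivot and exerts no torque about it; angular momentum about the pivot is conserved through the impact.
I_p = (1/12)(3.07)(2.19)² = 1.227 kg·m². Taking the sense of the lump of clay's angular momentum as positive, L_{lump} = m v R = (0.123)(12.0)(2.19/2) = 1.616 kg·m²/s.
L_i = 0 + 1.616 = 1.616 kg·m²/s.
After sticking, I_f = I_p + m R² = 1.227 + (0.123)(2.19/2)² = 1.374 kg·m².
ω_f = L_i / I_f = 1.616 / 1.374 = 1.176 rad/s.

|ω_f| ≈ 1.18 rad/s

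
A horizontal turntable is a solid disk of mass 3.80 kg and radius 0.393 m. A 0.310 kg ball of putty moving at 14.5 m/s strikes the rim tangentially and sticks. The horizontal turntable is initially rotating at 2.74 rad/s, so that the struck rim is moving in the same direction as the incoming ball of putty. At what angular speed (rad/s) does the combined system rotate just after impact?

|ω_f| ≈ 7.53 rad/s

About the axle the impulsive forces during the collision are internal, so angular momentum about that axis is conserved.
I_p = ½(3.80)(0.393)² = 0.2935 kg·m². Taking the sense of the ball of putty's angular momentum as positive, L_{ball} = m v R = (0.310)(14.5)(0.393) = 1.767 kg·m²/s.
L_i = +I_p ω_p + m v R = +(0.2935)(2.74) + 1.767 = 2.571 kg·m²/s.
After sticking, I_f = I_p + m R² = 0.2935 + (0.310)(0.393)² = 0.3413 kg·m².
ω_f = L_i / I_f = 2.571 / 0.3413 = 7.531 rad/s.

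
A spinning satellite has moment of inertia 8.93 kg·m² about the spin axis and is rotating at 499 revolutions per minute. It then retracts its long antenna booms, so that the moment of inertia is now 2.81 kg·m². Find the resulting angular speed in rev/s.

ω₂ ≈ 26.4 rev/s

No external torque acts about the spin axis, so angular momentum is conserved.
ω₂ = I₁ω₁ / I₂ = (8.930)(499 rpm) / (2.810) = 1586 rpm = 26.43 rev/s.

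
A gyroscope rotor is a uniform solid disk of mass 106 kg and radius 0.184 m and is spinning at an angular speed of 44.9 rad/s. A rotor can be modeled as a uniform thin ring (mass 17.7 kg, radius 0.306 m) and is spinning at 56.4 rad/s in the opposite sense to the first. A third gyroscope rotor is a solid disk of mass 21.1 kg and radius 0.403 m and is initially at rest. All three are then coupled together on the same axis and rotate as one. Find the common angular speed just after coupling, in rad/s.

No external torque acts about the common axis, so total angular momentum is conserved.
Moments of inertia: I_A = ½(106)(0.184)² = 1.794 kg·m²; I_B = (17.7)(0.306)² = 1.657 kg·m²; I_C = ½(21.1)(0.403)² = 1.713 kg·m².
Taking A's sense as positive: L = (1.794)(44.9) − (1.657)(56.4) = -12.91 kg·m²·rad/s.
Combined I = 1.794 + 1.657 + 1.713 = 5.165 kg·m².
ω_f = L / I = -12.91 / 5.165 = -2.499 rad/s.

|ω_f| ≈ 2.50 rad/s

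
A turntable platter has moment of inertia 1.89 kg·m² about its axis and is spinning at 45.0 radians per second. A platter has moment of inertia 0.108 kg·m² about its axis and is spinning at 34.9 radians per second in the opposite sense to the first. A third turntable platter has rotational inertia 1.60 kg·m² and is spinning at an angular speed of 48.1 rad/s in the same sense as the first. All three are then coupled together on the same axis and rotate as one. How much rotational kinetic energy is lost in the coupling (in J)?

ΔKE lost ≈ 351 J

The coupling torques are internal; angular momentum about the shared axis is conserved.
Taking A's sense as positive: L = (1.890)(45.0) − (0.1080)(34.9) + (1.600)(48.1) = 158.2 kg·m²·rad/s.
Combined I = 1.890 + 0.1080 + 1.600 = 3.598 kg·m².
ω_f = L / I = 158.2 / 3.598 = 43.98 rad/s.
KE_i = ½ΣIω² = 3830 J; KE_f = ½(3.598)(43.98)² = 3480 J.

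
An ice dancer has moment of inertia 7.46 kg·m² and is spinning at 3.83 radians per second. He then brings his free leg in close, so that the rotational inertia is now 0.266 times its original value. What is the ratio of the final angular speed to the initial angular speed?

ω₂/ω₁ ≈ 3.76

With no external torque about the axis, L is conserved: I₁ω₁ = I₂ω₂.
I₂ = 0.266 × 7.46 = 1.984 kg·m².
ω₂/ω₁ = I₁/I₂ = 7.460 / 1.984 = 3.759.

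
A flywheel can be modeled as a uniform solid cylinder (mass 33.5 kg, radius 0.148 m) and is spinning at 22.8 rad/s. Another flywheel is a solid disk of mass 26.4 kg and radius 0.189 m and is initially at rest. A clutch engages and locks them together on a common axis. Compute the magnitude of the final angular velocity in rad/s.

|ω_f| ≈ 9.98 rad/s

No external torque acts about the common axis, so total angular momentum is conserved.
Moments of inertia: I_A = ½(33.5)(0.148)² = 0.3669 kg·m²; I_B = ½(26.4)(0.189)² = 0.4715 kg·m².
Taking A's sense as positive: L = (0.3669)(22.8) = 8.365 kg·m²·rad/s.
Combined I = 0.3669 + 0.4715 = 0.8384 kg·m².
ω_f = L / I = 8.365 / 0.8384 = 9.977 rad/s.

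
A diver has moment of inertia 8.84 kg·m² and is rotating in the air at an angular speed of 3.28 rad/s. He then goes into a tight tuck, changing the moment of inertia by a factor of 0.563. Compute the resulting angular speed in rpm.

ω₂ ≈ 55.6 rpm

With no external torque about the axis, L is conserved: I₁ω₁ = I₂ω₂.
I₂ = 0.563 × 8.84 = 4.977 kg·m².
ω₂ = I₁ω₁ / I₂ = (8.840)(3.28 rad/s) / (4.977) = 5.826 rad/s = 55.63 rpm.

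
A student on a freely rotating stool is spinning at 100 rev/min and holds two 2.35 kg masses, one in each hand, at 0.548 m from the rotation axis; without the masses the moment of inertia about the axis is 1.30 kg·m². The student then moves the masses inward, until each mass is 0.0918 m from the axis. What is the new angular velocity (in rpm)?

ω₂ ≈ 202 rpm

Angular momentum about the spin axis is conserved since the torque about it is zero.
I₁ = 1.30 + 2(2.35)(0.548)² = 2.711 kg·m²; I₂ = 1.30 + 2(2.35)(0.0918)² = 1.340 kg·m².
ω₂ = I₁ω₁ / I₂ = (2.711)(100 rpm) / (1.340) = 202.4 rpm.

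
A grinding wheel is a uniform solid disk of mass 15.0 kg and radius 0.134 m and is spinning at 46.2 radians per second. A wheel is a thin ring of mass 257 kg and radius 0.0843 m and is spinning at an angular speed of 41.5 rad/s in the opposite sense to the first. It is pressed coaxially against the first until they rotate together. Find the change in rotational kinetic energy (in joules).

No external torque acts about the common axis, so total angular momentum is conserved.
Moments of inertia: I_A = ½(15.0)(0.134)² = 0.1347 kg·m²; I_B = (257)(0.0843)² = 1.826 kg·m².
Taking A's sense as positive: L = (0.1347)(46.2) − (1.826)(41.5) = -69.57 kg·m²·rad/s.
Combined I = 0.1347 + 1.826 = 1.961 kg·m².
ω_f = L / I = -69.57 / 1.961 = -35.48 rad/s.
KE_i = ½ΣIω² = 1716 J; KE_f = ½(1.961)(35.48)² = 1234 J.

ΔKE ≈ -482 J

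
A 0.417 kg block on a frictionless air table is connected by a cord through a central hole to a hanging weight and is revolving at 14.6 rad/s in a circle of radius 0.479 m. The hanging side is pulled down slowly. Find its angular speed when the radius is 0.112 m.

ω₂ ≈ 267 rad/s

No torque about the axis ⇒ m r₁² ω₁ = m r₂² ω₂.
ω₂ = ω₁ (r₁/r₂)² = (14.6)(0.479/0.112)² = 267.0 rad/s.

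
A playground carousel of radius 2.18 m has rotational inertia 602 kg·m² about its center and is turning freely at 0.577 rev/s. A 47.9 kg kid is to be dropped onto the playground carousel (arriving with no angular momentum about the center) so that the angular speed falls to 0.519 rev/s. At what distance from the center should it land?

The added mass arrives with no angular momentum about the center, and any external torque about the center is negligible, so the system's angular momentum is conserved.
I_p ω_i = (I_p + m r²) ω_f ⇒ m r² = I_p(ω_i/ω_f − 1) = 602.0(0.577/0.519 − 1) = 67.28 kg·m².
r = √(67.28/47.9) = 1.185 m.

r ≈ 1.19 m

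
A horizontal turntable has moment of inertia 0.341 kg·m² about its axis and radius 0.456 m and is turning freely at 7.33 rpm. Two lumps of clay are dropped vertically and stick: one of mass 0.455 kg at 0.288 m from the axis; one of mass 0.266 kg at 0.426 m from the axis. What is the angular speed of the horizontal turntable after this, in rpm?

The added mass arrives with no angular momentum about the axis, and any external torque about the axis is negligible, so the system's angular momentum is conserved.
Added inertia Σmr² = (0.455)(0.288)² + (0.266)(0.426)² = 0.08601 kg·m²; I_f = 0.3410 + 0.08601 = 0.4270 kg·m².
ω_f = I_p ω_i / I_f = (0.3410)(7.33) / 0.4270 = 5.854 rpm.

ω_f ≈ 5.85 rpm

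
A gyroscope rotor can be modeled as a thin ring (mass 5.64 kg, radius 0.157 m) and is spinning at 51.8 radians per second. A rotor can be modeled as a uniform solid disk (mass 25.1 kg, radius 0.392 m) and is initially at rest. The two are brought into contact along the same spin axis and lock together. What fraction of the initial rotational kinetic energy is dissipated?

fraction ≈ 0.933

No external torque acts about the common axis, so total angular momentum is conserved.
Moments of inertia: I_A = (5.64)(0.157)² = 0.1390 kg·m²; I_B = ½(25.1)(0.392)² = 1.928 kg·m².
Taking A's sense as positive: L = (0.1390)(51.8) = 7.201 kg·m²·rad/s.
Combined I = 0.1390 + 1.928 = 2.068 kg·m².
ω_f = L / I = 7.201 / 2.068 = 3.483 rad/s.
KE_i = ½ΣIω² = 186.5 J; KE_f = ½(2.068)(3.483)² = 12.54 J.
Fraction dissipated = (KE_i − KE_f)/KE_i = 0.9328.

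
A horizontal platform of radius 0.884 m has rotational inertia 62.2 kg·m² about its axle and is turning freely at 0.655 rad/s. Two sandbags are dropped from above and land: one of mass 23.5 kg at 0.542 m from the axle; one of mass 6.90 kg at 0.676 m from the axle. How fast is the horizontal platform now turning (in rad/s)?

ω_f ≈ 0.564 rad/s

No external torque acts about the axle; L_before = L_after.
Added inertia Σmr² = (23.5)(0.542)² + (6.90)(0.676)² = 10.06 kg·m²; I_f = 62.20 + 10.06 = 72.26 kg·m².
ω_f = I_p ω_i / I_f = (62.20)(0.655) / 72.26 = 0.5638 rad/s.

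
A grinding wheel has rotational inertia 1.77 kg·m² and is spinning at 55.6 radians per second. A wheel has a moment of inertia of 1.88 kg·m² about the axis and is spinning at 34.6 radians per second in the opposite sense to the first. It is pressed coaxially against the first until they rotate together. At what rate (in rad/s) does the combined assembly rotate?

The coupling torques are internal; angular momentum about the shared axis is conserved.
Taking A's sense as positive: L = (1.770)(55.6) − (1.880)(34.6) = 33.36 kg·m²·rad/s.
Combined I = 1.770 + 1.880 = 3.650 kg·m².
ω_f = L / I = 33.36 / 3.650 = 9.141 rad/s.

|ω_f| ≈ 9.14 rad/s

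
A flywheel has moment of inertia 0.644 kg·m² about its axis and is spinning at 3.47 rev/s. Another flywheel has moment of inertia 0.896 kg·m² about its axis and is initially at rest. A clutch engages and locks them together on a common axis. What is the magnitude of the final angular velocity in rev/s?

|ω_f| ≈ 1.45 rev/s

The coupling torques are internal; angular momentum about the shared axis is conserved.
Taking A's sense as positive: L = (0.6440)(3.47) = 2.235 kg·m²·rev/s.
Combined I = 0.6440 + 0.8960 = 1.540 kg·m².
ω_f = L / I = 2.235 / 1.540 = 1.451 rev/s.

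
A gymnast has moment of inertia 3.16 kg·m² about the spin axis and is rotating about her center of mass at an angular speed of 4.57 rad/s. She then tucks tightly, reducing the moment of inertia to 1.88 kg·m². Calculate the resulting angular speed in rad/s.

No external torque acts about the spin axis, so angular momentum is conserved.
ω₂ = I₁ω₁ / I₂ = (3.160)(4.57 rad/s) / (1.880) = 7.681 rad/s.

ω₂ ≈ 7.68 rad/s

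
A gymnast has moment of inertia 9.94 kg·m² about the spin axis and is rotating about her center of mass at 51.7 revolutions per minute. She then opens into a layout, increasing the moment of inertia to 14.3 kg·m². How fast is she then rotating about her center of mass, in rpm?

No external torque acts about the spin axis, so angular momentum is conserved.
ω₂ = I₁ω₁ / I₂ = (9.940)(51.7 rpm) / (14.30) = 35.94 rpm.

ω₂ ≈ 35.9 rpm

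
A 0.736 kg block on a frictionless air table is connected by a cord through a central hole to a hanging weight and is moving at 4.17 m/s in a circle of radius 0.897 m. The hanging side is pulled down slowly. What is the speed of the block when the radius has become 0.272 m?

The only horizontal force on the mass is along the cord (radial), so it exerts no torque about the hole and angular momentum m v r is conserved.
v₂ = v₁ r₁ / r₂ = (4.17)(0.897) / (0.272) = 13.75 m/s.

v₂ ≈ 13.8 m/s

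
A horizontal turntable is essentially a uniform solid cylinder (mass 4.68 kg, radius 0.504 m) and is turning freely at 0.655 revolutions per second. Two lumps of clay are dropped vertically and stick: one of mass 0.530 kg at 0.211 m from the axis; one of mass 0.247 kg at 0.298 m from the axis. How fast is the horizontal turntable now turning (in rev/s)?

ω_f ≈ 0.608 rev/s

The added mass arrives with no angular momentum about the axis, and any external torque about the axis is negligible, so the system's angular momentum is conserved.
I_p = ½(4.68)(0.504)² = 0.5944 kg·m².
Added inertia Σmr² = (0.530)(0.211)² + (0.247)(0.298)² = 0.04553 kg·m²; I_f = 0.5944 + 0.04553 = 0.6399 kg·m².
ω_f = I_p ω_i / I_f = (0.5944)(0.655) / 0.6399 = 0.6084 rev/s.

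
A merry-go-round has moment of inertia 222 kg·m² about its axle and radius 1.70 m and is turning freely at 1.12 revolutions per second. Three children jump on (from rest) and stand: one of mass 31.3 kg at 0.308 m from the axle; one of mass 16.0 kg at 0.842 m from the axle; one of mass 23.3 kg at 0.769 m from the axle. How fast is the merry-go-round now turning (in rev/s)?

ω_f ≈ 0.994 rev/s

No external torque acts about the axle; L_before = L_after.
Added inertia Σmr² = (31.3)(0.308)² + (16.0)(0.842)² + (23.3)(0.769)² = 28.09 kg·m²; I_f = 222.0 + 28.09 = 250.1 kg·m².
ω_f = I_p ω_i / I_f = (222.0)(1.12) / 250.1 = 0.9942 rev/s.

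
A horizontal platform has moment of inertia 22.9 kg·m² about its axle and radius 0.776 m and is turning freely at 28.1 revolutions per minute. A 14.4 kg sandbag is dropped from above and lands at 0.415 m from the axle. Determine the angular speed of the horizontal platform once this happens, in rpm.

The added mass arrives with no angular momentum about the axle, and any external torque about the axle is negligible, so the system's angular momentum is conserved.
Added inertia Σmr² = (14.4)(0.415)² = 2.480 kg·m²; I_f = 22.90 + 2.480 = 25.38 kg·m².
ω_f = I_p ω_i / I_f = (22.90)(28.1) / 25.38 = 25.35 rpm.

ω_f ≈ 25.4 rpm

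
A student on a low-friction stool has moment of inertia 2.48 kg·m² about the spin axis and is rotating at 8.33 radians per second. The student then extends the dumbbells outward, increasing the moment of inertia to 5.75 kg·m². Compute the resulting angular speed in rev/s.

No external torque acts about the spin axis, so angular momentum is conserved.
ω₂ = I₁ω₁ / I₂ = (2.480)(8.33 rad/s) / (5.750) = 3.593 rad/s = 0.5718 rev/s.

ω₂ ≈ 0.572 rev/s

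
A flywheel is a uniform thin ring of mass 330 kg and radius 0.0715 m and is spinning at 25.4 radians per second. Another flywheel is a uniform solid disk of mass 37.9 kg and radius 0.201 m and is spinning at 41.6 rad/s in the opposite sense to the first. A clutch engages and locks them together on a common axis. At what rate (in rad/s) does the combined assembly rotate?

No external torque acts about the common axis, so total angular momentum is conserved.
Moments of inertia: I_A = (330)(0.0715)² = 1.687 kg·m²; I_B = ½(37.9)(0.201)² = 0.7656 kg·m².
Taking A's sense as positive: L = (1.687)(25.4) − (0.7656)(41.6) = 11.00 kg·m²·rad/s.
Combined I = 1.687 + 0.7656 = 2.453 kg·m².
ω_f = L / I = 11.00 / 2.453 = 4.486 rad/s.

|ω_f| ≈ 4.49 rad/s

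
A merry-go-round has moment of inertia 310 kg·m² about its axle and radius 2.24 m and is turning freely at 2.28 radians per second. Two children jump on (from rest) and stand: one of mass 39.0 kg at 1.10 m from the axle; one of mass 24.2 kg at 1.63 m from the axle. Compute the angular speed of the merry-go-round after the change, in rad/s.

The added mass arrives with no angular momentum about the axle, and any external torque about the axle is negligible, so the system's angular momentum is conserved.
Added inertia Σmr² = (39.0)(1.10)² + (24.2)(1.63)² = 111.5 kg·m²; I_f = 310.0 + 111.5 = 421.5 kg·m².
ω_f = I_p ω_i / I_f = (310.0)(2.28) / 421.5 = 1.677 rad/s.

ω_f ≈ 1.68 rad/s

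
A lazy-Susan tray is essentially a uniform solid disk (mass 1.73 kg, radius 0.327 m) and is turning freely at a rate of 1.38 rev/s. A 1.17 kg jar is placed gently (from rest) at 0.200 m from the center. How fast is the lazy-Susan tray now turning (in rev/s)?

ω_f ≈ 0.916 rev/s

The added mass arrives with no angular momentum about the center, and any external torque about the center is negligible, so the system's angular momentum is conserved.
I_p = ½(1.73)(0.327)² = 0.09249 kg·m².
Added inertia Σmr² = (1.17)(0.200)² = 0.04680 kg·m²; I_f = 0.09249 + 0.04680 = 0.1393 kg·m².
ω_f = I_p ω_i / I_f = (0.09249)(1.38) / 0.1393 = 0.9163 rev/s.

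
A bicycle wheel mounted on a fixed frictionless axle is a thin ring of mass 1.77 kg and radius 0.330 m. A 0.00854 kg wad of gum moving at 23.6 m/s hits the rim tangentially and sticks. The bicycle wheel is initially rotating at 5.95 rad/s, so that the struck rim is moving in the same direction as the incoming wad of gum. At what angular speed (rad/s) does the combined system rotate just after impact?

|ω_f| ≈ 6.26 rad/s

About the axle the impulsive forces during the collision are internal, so angular momentum about that axis is conserved.
I_p = (1.77)(0.330)² = 0.1928 kg·m². Taking the sense of the wad of gum's angular momentum as positive, L_{wad} = m v R = (0.00854)(23.6)(0.330) = 0.06651 kg·m²/s.
L_i = +I_p ω_p + m v R = +(0.1928)(5.95) + 0.06651 = 1.213 kg·m²/s.
After sticking, I_f = I_p + m R² = 0.1928 + (0.00854)(0.330)² = 0.1937 kg·m².
ω_f = L_i / I_f = 1.213 / 0.1937 = 6.265 rad/s.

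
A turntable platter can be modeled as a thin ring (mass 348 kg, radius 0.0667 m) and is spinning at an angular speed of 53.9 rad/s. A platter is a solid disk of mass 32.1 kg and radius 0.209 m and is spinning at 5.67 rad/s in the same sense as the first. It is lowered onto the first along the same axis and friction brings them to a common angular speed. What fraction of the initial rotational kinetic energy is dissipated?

fraction ≈ 0.248

The coupling torques are internal; angular momentum about the shared axis is conserved.
Moments of inertia: I_A = (348)(0.0667)² = 1.548 kg·m²; I_B = ½(32.1)(0.209)² = 0.7011 kg·m².
Taking A's sense as positive: L = (1.548)(53.9) + (0.7011)(5.67) = 87.42 kg·m²·rad/s.
Combined I = 1.548 + 0.7011 = 2.249 kg·m².
ω_f = L / I = 87.42 / 2.249 = 38.87 rad/s.
KE_i = ½ΣIω² = 2260 J; KE_f = ½(2.249)(38.87)² = 1699 J.
Fraction dissipated = (KE_i − KE_f)/KE_i = 0.2483.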